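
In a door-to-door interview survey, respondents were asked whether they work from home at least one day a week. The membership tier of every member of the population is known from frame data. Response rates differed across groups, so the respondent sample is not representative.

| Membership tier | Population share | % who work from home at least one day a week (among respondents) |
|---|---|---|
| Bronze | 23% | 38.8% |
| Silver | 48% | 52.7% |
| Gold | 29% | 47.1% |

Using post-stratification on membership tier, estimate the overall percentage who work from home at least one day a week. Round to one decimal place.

Reweight to the known membership tier distribution:
  Bronze: 0.23 × 38.8 = 8.924
  Silver: 0.48 × 52.7 = 25.296
  Gold: 0.29 × 47.1 = 13.659
Post-stratified estimate = 47.879 → 47.9%.

47.9%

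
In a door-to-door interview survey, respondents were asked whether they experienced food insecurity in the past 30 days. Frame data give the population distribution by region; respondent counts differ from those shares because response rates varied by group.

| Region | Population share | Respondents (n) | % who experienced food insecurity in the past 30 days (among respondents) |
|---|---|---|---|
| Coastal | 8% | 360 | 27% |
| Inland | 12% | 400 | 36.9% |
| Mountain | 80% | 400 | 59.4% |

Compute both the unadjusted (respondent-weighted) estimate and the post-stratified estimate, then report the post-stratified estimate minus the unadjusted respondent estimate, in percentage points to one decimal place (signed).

Unadjusted (pooled respondent) estimate weights by respondent counts:
  (360/1160)×27 + (400/1160)×36.9 + (400/1160)×59.4 = 41.5862%
Post-stratified estimate weights by population shares:
  0.08×27 + 0.12×36.9 + 0.8×59.4 = 54.108%
Difference = 54.108 − 41.5862 = 12.5218 pp.

+12.5 percentage points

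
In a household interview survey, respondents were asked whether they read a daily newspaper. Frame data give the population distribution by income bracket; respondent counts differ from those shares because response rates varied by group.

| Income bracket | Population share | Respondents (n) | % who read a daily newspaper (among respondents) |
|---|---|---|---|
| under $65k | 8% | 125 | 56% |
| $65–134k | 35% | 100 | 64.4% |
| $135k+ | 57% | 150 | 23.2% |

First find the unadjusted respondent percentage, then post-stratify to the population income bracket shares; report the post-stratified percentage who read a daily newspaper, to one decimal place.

Without adjustment, the pooled respondent share is:
  (125/375)×56 + (100/375)×64.4 + (150/375)×23.2 = 45.12%
Post-stratifying to population shares instead:
  0.08×56 + 0.35×64.4 + 0.57×23.2 = 40.244%

40.2%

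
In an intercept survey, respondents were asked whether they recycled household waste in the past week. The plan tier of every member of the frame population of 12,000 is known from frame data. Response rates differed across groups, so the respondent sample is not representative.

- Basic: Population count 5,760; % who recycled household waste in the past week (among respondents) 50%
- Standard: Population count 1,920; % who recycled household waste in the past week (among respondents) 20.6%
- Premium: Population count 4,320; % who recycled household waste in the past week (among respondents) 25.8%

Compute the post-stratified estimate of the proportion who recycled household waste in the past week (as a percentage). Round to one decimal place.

36.6%

Reweight to the known plan tier distribution:
  Basic: (5,760/12,000) × 50 = 24
  Standard: (1,920/12,000) × 20.6 = 3.296
  Premium: (4,320/12,000) × 25.8 = 9.288
Post-stratified estimate = 36.584 → 36.6%.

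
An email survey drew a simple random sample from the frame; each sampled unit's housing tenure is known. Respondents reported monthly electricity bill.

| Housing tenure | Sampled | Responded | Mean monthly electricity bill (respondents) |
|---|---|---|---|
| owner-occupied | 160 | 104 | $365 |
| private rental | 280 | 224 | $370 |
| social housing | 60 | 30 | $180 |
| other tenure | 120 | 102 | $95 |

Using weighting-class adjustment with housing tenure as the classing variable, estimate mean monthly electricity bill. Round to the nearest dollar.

Response rates by class: owner-occupied 104/160 = 65%, private rental 224/280 = 80%, social housing 30/60 = 50%, other tenure 102/120 = 85%.
Each respondent's weight = sampled/responded in their class; summing within a class gives n_sampled, so:
  owner-occupied: 160 × 365 = 58,400
  private rental: 280 × 370 = 103,600
  social housing: 60 × 180 = 10,800
  other tenure: 120 × 95 = 11,400
Adjusted estimate = 184,200 / 620 = 297.097 → $297.

$297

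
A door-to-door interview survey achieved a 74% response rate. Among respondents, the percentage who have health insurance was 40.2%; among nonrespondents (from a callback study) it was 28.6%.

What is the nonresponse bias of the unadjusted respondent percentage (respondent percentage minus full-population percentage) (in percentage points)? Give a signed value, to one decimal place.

Nonresponse fraction = 1 − 0.74 = 0.26.
Bias = (nonresponse fraction) × (respondent percentage − nonrespondent percentage)
     = 0.26 × (40.2 − 28.6) = 0.26 × 11.6 = 3.016.

+3.0 percentage points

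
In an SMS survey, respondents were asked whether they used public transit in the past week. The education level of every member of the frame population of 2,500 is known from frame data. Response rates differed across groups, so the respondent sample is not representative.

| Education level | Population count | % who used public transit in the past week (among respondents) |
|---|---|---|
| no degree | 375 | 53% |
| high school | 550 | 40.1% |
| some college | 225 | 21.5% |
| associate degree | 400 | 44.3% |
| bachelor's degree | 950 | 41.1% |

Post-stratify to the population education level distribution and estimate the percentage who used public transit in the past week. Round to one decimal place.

41.4%

Reweight to the known education level distribution:
  no degree: (375/2,500) × 53 = 7.95
  high school: (550/2,500) × 40.1 = 8.822
  some college: (225/2,500) × 21.5 = 1.935
  associate degree: (400/2,500) × 44.3 = 7.088
  bachelor's degree: (950/2,500) × 41.1 = 15.618
Post-stratified estimate = 41.413 → 41.4%.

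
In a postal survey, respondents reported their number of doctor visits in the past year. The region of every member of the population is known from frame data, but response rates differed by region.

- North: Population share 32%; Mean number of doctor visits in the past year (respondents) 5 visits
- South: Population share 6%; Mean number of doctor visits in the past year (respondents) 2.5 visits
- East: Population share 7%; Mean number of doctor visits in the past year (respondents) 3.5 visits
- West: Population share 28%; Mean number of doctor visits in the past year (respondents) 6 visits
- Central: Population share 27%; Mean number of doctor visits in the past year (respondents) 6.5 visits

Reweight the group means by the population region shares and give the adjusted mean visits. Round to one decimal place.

Reweight to the known region distribution:
  North: 0.32 × 5 = 1.6
  South: 0.06 × 2.5 = 0.15
  East: 0.07 × 3.5 = 0.245
  West: 0.28 × 6 = 1.68
  Central: 0.27 × 6.5 = 1.755
Post-stratified estimate = 5.43 → 5.4.

5.4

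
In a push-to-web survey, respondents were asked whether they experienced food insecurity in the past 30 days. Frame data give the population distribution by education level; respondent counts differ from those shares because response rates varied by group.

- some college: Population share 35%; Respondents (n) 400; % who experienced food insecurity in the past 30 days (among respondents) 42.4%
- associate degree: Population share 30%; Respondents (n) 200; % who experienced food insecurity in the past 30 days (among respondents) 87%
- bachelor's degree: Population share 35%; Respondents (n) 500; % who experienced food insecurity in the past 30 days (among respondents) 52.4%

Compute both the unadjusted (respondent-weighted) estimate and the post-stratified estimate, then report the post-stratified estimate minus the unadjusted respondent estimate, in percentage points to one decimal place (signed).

Naive respondent-only estimate (weights = respondent counts):
  (400/1100)×42.4 + (200/1100)×87 + (500/1100)×52.4 = 55.0545%
Post-stratified estimate weights by population shares:
  0.35×42.4 + 0.3×87 + 0.35×52.4 = 59.28%
Difference = 59.28 − 55.0545 = 4.2255 pp.

+4.2 percentage points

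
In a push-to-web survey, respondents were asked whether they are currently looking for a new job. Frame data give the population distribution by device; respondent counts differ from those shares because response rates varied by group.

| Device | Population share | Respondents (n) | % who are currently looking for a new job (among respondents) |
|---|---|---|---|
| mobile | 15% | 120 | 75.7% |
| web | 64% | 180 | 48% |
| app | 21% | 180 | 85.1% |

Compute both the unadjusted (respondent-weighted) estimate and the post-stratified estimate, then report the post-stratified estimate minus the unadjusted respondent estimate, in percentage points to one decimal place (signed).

Without adjustment, the pooled respondent share is:
  (120/480)×75.7 + (180/480)×48 + (180/480)×85.1 = 68.8375%
Post-stratifying to population shares instead:
  0.15×75.7 + 0.64×48 + 0.21×85.1 = 59.946%
Difference = 59.946 − 68.8375 = -8.8915 pp.

-8.9 percentage points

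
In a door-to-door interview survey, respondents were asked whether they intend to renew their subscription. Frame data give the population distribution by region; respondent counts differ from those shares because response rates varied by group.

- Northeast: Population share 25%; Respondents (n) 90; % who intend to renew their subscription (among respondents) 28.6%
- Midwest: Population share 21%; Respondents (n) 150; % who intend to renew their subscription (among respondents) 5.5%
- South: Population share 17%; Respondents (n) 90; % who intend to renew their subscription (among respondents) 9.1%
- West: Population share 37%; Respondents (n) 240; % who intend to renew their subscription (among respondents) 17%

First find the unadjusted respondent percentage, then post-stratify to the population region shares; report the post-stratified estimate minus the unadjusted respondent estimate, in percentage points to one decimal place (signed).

Unadjusted (pooled respondent) estimate weights by respondent counts:
  (90/570)×28.6 + (150/570)×5.5 + (90/570)×9.1 + (240/570)×17 = 14.5579%
Post-stratifying to population shares instead:
  0.25×28.6 + 0.21×5.5 + 0.17×9.1 + 0.37×17 = 16.142%
Difference = 16.142 − 14.5579 = 1.5841 pp.

+1.6 percentage points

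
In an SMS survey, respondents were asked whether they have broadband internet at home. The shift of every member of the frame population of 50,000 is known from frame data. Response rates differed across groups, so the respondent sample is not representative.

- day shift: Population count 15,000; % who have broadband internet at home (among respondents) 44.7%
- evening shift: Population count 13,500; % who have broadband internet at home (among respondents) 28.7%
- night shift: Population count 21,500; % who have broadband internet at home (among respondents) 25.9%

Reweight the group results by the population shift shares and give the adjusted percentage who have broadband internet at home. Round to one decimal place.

Reweight to the known shift distribution:
  day shift: (15,000/50,000) × 44.7 = 13.41
  evening shift: (13,500/50,000) × 28.7 = 7.749
  night shift: (21,500/50,000) × 25.9 = 11.137
Post-stratified estimate = 32.296 → 32.3%.

32.3%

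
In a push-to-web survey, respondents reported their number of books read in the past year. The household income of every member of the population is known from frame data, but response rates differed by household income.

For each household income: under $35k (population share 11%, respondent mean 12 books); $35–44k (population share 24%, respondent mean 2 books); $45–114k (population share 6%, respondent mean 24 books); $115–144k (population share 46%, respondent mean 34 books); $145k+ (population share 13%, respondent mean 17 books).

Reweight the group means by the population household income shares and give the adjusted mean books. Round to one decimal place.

21.1

Each cell contributes population-share × respondent value:
  under $35k: 0.11 × 12 = 1.32
  $35–44k: 0.24 × 2 = 0.48
  $45–114k: 0.06 × 24 = 1.44
  $115–144k: 0.46 × 34 = 15.64
  $145k+: 0.13 × 17 = 2.21
Post-stratified estimate = 21.09 → 21.1.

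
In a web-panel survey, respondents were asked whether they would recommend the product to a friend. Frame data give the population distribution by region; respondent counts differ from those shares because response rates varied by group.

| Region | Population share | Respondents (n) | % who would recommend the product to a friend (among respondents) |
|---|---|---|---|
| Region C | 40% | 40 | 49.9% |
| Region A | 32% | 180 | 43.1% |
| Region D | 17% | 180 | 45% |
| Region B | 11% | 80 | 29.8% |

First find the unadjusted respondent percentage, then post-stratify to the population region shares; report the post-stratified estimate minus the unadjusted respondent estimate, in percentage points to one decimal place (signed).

Unadjusted (pooled respondent) estimate weights by respondent counts:
  (40/480)×49.9 + (180/480)×43.1 + (180/480)×45 + (80/480)×29.8 = 42.1625%
Post-stratified estimate weights by population shares:
  0.4×49.9 + 0.32×43.1 + 0.17×45 + 0.11×29.8 = 44.68%
Difference = 44.68 − 42.1625 = 2.5175 pp.

+2.5 percentage points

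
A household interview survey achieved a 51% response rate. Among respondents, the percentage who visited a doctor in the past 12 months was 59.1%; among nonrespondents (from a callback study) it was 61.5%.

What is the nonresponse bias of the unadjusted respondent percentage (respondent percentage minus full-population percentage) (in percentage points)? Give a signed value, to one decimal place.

-1.2 percentage points

Nonresponse fraction = 1 − 0.51 = 0.49.
Bias = (nonresponse fraction) × (respondent percentage − nonrespondent percentage)
     = 0.49 × (59.1 − 61.5) = 0.49 × -2.4 = -1.176.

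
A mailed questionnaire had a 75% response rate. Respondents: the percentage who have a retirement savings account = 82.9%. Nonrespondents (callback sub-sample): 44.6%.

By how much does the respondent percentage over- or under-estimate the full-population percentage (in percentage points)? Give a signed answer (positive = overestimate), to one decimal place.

Nonresponse fraction = 1 − 0.75 = 0.25.
Bias = (nonresponse fraction) × (respondent percentage − nonrespondent percentage)
     = 0.25 × (82.9 − 44.6) = 0.25 × 38.3 = 9.575.

+9.6 percentage points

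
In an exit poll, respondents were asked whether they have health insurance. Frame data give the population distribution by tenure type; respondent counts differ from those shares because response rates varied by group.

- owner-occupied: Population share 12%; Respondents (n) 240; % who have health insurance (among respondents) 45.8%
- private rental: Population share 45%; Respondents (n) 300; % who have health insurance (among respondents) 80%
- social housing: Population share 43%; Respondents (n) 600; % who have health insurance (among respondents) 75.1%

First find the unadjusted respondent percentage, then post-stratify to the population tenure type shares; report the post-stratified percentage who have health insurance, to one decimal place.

Unadjusted (pooled respondent) estimate weights by respondent counts:
  (240/1140)×45.8 + (300/1140)×80 + (600/1140)×75.1 = 70.2211%
Reweighting by population tenure type shares:
  0.12×45.8 + 0.45×80 + 0.43×75.1 = 73.789%

73.8%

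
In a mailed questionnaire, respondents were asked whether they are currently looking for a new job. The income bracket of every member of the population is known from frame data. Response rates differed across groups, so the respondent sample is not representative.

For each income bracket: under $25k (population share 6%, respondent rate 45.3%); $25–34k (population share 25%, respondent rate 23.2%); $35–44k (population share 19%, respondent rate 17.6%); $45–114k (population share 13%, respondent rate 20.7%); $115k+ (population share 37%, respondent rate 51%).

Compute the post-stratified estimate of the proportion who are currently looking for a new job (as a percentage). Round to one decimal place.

Reweight to the known income bracket distribution:
  under $25k: 0.06 × 45.3 = 2.718
  $25–34k: 0.25 × 23.2 = 5.8
  $35–44k: 0.19 × 17.6 = 3.344
  $45–114k: 0.13 × 20.7 = 2.691
  $115k+: 0.37 × 51 = 18.87
Post-stratified estimate = 33.423 → 33.4%.

33.4%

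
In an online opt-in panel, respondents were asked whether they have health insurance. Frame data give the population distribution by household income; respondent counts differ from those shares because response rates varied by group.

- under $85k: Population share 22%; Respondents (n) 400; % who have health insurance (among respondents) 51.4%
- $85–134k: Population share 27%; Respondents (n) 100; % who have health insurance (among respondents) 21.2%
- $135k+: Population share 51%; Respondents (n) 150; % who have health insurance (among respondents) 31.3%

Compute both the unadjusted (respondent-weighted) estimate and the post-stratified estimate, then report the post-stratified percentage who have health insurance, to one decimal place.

Without adjustment, the pooled respondent share is:
  (400/650)×51.4 + (100/650)×21.2 + (150/650)×31.3 = 42.1154%
Post-stratifying to population shares instead:
  0.22×51.4 + 0.27×21.2 + 0.51×31.3 = 32.995%

33.0%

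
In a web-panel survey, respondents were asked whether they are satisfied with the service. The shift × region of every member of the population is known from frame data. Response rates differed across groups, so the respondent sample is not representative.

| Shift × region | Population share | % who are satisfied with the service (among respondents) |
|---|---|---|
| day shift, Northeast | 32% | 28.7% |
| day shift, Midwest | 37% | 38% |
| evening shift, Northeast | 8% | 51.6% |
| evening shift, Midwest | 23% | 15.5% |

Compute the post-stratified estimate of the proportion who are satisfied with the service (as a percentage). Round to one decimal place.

Each cell contributes population-share × respondent value:
  day shift, Northeast: 0.32 × 28.7 = 9.184
  day shift, Midwest: 0.37 × 38 = 14.06
  evening shift, Northeast: 0.08 × 51.6 = 4.128
  evening shift, Midwest: 0.23 × 15.5 = 3.565
Post-stratified estimate = 30.937 → 30.9%.

30.9%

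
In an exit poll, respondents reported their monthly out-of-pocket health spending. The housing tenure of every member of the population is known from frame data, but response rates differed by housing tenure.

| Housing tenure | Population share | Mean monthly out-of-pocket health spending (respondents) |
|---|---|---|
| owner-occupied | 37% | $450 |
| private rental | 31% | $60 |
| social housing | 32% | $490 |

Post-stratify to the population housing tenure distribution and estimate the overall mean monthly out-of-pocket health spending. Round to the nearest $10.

Reweight to the known housing tenure distribution:
  owner-occupied: 0.37 × 450 = 166.5
  private rental: 0.31 × 60 = 18.6
  social housing: 0.32 × 490 = 156.8
Post-stratified estimate = 341.9 → $340.

$340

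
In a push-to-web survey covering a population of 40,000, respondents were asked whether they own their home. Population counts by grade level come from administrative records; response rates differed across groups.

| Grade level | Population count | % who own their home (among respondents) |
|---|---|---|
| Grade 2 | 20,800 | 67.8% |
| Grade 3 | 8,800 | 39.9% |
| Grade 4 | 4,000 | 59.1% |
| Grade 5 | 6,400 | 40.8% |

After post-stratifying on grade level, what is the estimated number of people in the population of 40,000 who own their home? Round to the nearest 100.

22,600

Estimated count per cell = population count × respondent percentage:
  Grade 2: 20,800 × 67.8% = 14102.4
  Grade 3: 8,800 × 39.9% = 3511.2
  Grade 4: 4,000 × 59.1% = 2364
  Grade 5: 6,400 × 40.8% = 2611.2
Estimated total = 22588.8 → 22,600.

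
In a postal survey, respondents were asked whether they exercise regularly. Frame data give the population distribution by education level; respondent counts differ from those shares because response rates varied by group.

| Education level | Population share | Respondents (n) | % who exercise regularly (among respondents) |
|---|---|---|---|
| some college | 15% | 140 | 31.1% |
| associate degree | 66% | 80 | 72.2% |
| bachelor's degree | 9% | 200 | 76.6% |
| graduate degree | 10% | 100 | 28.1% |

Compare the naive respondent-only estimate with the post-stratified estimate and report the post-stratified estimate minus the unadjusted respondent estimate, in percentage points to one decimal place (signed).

Without adjustment, the pooled respondent share is:
  (140/520)×31.1 + (80/520)×72.2 + (200/520)×76.6 + (100/520)×28.1 = 54.3462%
Post-stratifying to population shares instead:
  0.15×31.1 + 0.66×72.2 + 0.09×76.6 + 0.1×28.1 = 62.021%
Difference = 62.021 − 54.3462 = 7.6748 pp.

+7.7 percentage points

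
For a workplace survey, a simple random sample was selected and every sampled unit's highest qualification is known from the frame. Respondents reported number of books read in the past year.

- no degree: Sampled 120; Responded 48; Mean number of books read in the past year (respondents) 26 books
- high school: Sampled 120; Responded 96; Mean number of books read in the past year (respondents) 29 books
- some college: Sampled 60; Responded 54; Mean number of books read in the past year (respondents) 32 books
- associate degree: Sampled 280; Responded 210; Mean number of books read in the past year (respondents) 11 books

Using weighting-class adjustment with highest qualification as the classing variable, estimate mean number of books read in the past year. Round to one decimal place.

Class response rates: no degree 48/120 = 40%, high school 96/120 = 80%, some college 54/60 = 90%, associate degree 210/280 = 75%.
With weight = n_sampled/n_responded per class, the weighted class total is n_sampled:
  no degree: 120 × 26 = 3120
  high school: 120 × 29 = 3480
  some college: 60 × 32 = 1920
  associate degree: 280 × 11 = 3080
Adjusted estimate = 11,600 / 580 = 20 → 20.0.

20.0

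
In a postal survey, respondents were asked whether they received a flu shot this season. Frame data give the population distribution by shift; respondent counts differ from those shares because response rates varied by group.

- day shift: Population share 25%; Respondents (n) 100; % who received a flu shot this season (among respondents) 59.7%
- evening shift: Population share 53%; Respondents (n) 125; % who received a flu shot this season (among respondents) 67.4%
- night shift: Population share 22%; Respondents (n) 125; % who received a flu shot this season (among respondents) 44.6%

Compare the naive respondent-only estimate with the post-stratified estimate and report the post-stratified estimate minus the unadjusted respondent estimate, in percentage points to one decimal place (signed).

+3.4 percentage points

Naive respondent-only estimate (weights = respondent counts):
  (100/350)×59.7 + (125/350)×67.4 + (125/350)×44.6 = 57.0571%
Post-stratified estimate weights by population shares:
  0.25×59.7 + 0.53×67.4 + 0.22×44.6 = 60.459%
Difference = 60.459 − 57.0571 = 3.4019 pp.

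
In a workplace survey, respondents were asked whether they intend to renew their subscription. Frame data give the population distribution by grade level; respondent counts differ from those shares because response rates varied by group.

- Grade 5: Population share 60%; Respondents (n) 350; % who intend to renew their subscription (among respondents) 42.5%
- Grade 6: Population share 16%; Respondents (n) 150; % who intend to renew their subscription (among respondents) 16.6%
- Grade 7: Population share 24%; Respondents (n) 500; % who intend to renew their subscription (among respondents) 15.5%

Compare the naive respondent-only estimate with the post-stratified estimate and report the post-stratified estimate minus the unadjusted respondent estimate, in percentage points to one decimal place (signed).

+6.8 percentage points

Naive respondent-only estimate (weights = respondent counts):
  (350/1000)×42.5 + (150/1000)×16.6 + (500/1000)×15.5 = 25.115%
Post-stratifying to population shares instead:
  0.6×42.5 + 0.16×16.6 + 0.24×15.5 = 31.876%
Difference = 31.876 − 25.115 = 6.761 pp.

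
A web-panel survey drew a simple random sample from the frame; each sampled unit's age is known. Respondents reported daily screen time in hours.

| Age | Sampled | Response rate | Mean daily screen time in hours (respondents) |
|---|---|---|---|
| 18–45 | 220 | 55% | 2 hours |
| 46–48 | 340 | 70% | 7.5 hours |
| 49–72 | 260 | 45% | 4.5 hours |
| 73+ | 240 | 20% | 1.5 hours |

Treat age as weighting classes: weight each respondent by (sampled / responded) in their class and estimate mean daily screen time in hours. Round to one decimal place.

4.3

Inverse-response-rate weighting restores each class to its sampled count, so class totals weight by n_sampled:
  18–45: 220 × 2 = 440
  46–48: 340 × 7.5 = 2550
  49–72: 260 × 4.5 = 1170
  73+: 240 × 1.5 = 360
Adjusted estimate = 4520 / 1,060 = 4.26415 → 4.3.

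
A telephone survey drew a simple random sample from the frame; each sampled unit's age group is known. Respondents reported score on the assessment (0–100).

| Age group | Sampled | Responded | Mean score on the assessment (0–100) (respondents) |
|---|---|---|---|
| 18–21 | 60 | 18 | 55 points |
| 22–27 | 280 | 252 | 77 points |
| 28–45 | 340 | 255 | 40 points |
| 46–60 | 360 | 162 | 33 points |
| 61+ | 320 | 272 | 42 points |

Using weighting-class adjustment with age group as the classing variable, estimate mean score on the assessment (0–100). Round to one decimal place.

46.9

Response rates by class: 18–21 18/60 = 30%, 22–27 252/280 = 90%, 28–45 255/340 = 75%, 46–60 162/360 = 45%, 61+ 272/320 = 85%.
Each respondent's weight = sampled/responded in their class; summing within a class gives n_sampled, so:
  18–21: 60 × 55 = 3300
  22–27: 280 × 77 = 21,560
  28–45: 340 × 40 = 13,600
  46–60: 360 × 33 = 11,880
  61+: 320 × 42 = 13,440
Adjusted estimate = 63,780 / 1,360 = 46.8971 → 46.9.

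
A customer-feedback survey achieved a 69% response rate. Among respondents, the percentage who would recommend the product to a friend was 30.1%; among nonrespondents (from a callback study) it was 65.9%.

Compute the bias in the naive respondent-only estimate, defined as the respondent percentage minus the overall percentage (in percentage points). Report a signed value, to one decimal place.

Nonresponse fraction = 1 − 0.69 = 0.31.
Bias = (nonresponse fraction) × (respondent percentage − nonrespondent percentage)
     = 0.31 × (30.1 − 65.9) = 0.31 × -35.8 = -11.098.

-11.1 percentage points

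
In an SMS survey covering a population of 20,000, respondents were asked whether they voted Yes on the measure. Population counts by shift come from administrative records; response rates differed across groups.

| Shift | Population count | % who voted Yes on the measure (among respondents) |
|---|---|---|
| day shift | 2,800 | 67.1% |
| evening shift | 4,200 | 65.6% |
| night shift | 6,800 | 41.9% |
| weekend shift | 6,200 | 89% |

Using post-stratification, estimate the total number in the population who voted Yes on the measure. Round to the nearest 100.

13,000

Each cell contributes its population count × the respondent rate:
  day shift: 2,800 × 67.1% = 1878.8
  evening shift: 4,200 × 65.6% = 2755.2
  night shift: 6,800 × 41.9% = 2849.2
  weekend shift: 6,200 × 89% = 5518
Estimated total = 13001.2 → 13,000.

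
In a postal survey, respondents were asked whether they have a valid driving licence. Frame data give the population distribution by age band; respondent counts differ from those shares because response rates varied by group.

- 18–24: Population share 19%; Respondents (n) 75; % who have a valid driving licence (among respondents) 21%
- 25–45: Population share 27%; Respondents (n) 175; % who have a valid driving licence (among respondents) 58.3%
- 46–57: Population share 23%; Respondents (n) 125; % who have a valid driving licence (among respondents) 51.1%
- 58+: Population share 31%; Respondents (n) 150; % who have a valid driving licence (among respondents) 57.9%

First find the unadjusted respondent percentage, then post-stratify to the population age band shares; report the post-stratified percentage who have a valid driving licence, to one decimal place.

Without adjustment, the pooled respondent share is:
  (75/525)×21 + (175/525)×58.3 + (125/525)×51.1 + (150/525)×57.9 = 51.1429%
Post-stratifying to population shares instead:
  0.19×21 + 0.27×58.3 + 0.23×51.1 + 0.31×57.9 = 49.433%

49.4%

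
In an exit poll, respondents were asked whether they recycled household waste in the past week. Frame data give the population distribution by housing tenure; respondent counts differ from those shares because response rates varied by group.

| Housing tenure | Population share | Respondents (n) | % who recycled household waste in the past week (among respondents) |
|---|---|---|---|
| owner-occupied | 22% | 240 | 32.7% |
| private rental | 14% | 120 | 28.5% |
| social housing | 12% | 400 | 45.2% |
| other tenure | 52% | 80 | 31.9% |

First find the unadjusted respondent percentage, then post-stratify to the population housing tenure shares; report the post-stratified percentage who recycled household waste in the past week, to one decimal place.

33.2%

Naive respondent-only estimate (weights = respondent counts):
  (240/840)×32.7 + (120/840)×28.5 + (400/840)×45.2 + (80/840)×31.9 = 37.9762%
Post-stratified estimate weights by population shares:
  0.22×32.7 + 0.14×28.5 + 0.12×45.2 + 0.52×31.9 = 33.196%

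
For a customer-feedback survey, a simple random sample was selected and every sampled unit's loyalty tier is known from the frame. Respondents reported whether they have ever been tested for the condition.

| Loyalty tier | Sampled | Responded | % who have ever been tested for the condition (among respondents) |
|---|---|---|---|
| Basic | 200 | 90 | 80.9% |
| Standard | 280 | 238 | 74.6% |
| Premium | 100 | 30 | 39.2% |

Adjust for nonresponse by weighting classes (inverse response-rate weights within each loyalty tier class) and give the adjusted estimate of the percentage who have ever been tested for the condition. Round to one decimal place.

70.7%

Response rates by class: Basic 90/200 = 45%, Standard 238/280 = 85%, Premium 30/100 = 30%.
Weighting each respondent by the inverse class response rate inflates each class back to its sampled size, so the class weight is n_sampled:
  Basic: 200 × 80.9 = 16180
  Standard: 280 × 74.6 = 20,888
  Premium: 100 × 39.2 = 3920
Adjusted estimate = 40,988 / 580 = 70.669 → 70.7%.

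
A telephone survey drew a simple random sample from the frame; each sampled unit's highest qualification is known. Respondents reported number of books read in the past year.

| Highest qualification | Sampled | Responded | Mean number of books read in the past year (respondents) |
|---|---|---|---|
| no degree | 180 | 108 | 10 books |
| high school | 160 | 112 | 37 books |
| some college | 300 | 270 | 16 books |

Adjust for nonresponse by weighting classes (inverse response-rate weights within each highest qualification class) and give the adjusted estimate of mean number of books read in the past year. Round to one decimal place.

Response rates by class: no degree 108/180 = 60%, high school 112/160 = 70%, some college 270/300 = 90%.
With weight = n_sampled/n_responded per class, the weighted class total is n_sampled:
  no degree: 180 × 10 = 1800
  high school: 160 × 37 = 5920
  some college: 300 × 16 = 4800
Adjusted estimate = 12,520 / 640 = 19.5625 → 19.6.

19.6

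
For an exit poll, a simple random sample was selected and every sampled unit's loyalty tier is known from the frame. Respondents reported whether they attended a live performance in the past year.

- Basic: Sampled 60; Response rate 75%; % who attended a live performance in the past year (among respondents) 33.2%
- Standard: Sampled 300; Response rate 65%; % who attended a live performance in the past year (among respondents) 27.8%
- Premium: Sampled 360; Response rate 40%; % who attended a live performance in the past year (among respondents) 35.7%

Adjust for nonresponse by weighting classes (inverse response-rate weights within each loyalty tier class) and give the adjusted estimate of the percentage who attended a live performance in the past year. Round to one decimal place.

32.2%

Inverse-response-rate weighting restores each class to its sampled count, so class totals weight by n_sampled:
  Basic: 60 × 33.2 = 1992
  Standard: 300 × 27.8 = 8340
  Premium: 360 × 35.7 = 12852
Adjusted estimate = 23184 / 720 = 32.2 → 32.2%.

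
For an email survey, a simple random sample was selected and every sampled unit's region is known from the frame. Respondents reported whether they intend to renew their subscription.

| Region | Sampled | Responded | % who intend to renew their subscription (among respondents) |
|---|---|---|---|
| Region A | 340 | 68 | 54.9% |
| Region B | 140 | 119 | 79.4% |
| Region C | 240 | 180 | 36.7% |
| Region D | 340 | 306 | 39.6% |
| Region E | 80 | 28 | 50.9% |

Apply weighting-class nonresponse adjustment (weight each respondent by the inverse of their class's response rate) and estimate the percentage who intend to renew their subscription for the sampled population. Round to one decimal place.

Response rates by class: Region A 68/340 = 20%, Region B 119/140 = 85%, Region C 180/240 = 75%, Region D 306/340 = 90%, Region E 28/80 = 35%.
Each respondent's weight = sampled/responded in their class; summing within a class gives n_sampled, so:
  Region A: 340 × 54.9 = 18,666
  Region B: 140 × 79.4 = 11,116
  Region C: 240 × 36.7 = 8808
  Region D: 340 × 39.6 = 13,464
  Region E: 80 × 50.9 = 4072
Adjusted estimate = 56,126 / 1,140 = 49.2333 → 49.2%.

49.2%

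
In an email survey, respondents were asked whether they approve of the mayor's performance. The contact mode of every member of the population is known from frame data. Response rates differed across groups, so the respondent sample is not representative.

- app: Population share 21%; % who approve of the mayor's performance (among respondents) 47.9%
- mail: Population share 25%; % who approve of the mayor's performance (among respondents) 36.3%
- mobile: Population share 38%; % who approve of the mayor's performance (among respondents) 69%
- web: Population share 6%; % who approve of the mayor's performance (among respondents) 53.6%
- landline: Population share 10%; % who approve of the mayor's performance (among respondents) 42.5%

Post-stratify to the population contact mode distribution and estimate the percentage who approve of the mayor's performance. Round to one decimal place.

52.8%

Reweight to the known contact mode distribution:
  app: 0.21 × 47.9 = 10.059
  mail: 0.25 × 36.3 = 9.075
  mobile: 0.38 × 69 = 26.22
  web: 0.06 × 53.6 = 3.216
  landline: 0.1 × 42.5 = 4.25
Post-stratified estimate = 52.82 → 52.8%.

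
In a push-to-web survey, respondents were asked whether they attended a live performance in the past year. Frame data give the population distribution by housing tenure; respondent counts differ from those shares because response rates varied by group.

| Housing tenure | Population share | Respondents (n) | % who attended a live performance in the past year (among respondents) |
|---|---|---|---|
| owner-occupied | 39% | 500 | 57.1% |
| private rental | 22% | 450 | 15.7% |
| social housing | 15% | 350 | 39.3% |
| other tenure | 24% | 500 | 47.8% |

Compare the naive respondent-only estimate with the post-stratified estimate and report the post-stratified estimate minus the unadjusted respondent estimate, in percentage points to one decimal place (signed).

Naive respondent-only estimate (weights = respondent counts):
  (500/1800)×57.1 + (450/1800)×15.7 + (350/1800)×39.3 + (500/1800)×47.8 = 40.7056%
Post-stratified estimate weights by population shares:
  0.39×57.1 + 0.22×15.7 + 0.15×39.3 + 0.24×47.8 = 43.09%
Difference = 43.09 − 40.7056 = 2.3844 pp.

+2.4 percentage points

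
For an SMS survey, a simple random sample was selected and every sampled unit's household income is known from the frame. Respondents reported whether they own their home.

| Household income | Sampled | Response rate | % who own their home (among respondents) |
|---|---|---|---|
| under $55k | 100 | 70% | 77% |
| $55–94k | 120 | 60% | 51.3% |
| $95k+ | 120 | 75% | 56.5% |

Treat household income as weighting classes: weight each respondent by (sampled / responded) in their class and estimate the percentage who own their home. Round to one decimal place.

60.7%

Weighting each respondent by the inverse class response rate inflates each class back to its sampled size, so the class weight is n_sampled:
  under $55k: 100 × 77 = 7700
  $55–94k: 120 × 51.3 = 6156
  $95k+: 120 × 56.5 = 6780
Adjusted estimate = 20,636 / 340 = 60.6941 → 60.7%.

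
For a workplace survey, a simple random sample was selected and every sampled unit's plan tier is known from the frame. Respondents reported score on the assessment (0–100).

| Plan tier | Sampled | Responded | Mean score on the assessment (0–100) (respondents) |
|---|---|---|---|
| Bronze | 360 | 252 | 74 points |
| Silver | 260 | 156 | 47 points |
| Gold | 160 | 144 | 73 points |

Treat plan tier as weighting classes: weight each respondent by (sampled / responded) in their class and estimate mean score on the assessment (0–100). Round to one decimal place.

64.8

Response rates by class: Bronze 252/360 = 70%, Silver 156/260 = 60%, Gold 144/160 = 90%.
Each respondent's weight = sampled/responded in their class; summing within a class gives n_sampled, so:
  Bronze: 360 × 74 = 26,640
  Silver: 260 × 47 = 12,220
  Gold: 160 × 73 = 11,680
Adjusted estimate = 50,540 / 780 = 64.7949 → 64.8.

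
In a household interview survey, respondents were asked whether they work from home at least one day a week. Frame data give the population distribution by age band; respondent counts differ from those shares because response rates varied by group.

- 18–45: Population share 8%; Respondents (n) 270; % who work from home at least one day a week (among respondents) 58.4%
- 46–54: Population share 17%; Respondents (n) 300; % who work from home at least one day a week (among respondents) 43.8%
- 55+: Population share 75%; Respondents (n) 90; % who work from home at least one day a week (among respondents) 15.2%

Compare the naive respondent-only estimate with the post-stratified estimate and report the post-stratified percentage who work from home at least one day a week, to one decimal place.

23.5%

Unadjusted (pooled respondent) estimate weights by respondent counts:
  (270/660)×58.4 + (300/660)×43.8 + (90/660)×15.2 = 45.8727%
Post-stratified estimate weights by population shares:
  0.08×58.4 + 0.17×43.8 + 0.75×15.2 = 23.518%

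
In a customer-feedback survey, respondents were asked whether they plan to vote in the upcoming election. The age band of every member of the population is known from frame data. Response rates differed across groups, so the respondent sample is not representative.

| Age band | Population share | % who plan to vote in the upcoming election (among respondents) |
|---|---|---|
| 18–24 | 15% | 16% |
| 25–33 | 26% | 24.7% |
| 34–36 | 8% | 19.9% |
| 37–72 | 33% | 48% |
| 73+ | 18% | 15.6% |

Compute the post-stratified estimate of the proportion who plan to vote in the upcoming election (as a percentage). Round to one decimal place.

Each cell contributes population-share × respondent value:
  18–24: 0.15 × 16 = 2.4
  25–33: 0.26 × 24.7 = 6.422
  34–36: 0.08 × 19.9 = 1.592
  37–72: 0.33 × 48 = 15.84
  73+: 0.18 × 15.6 = 2.808
Post-stratified estimate = 29.062 → 29.1%.

29.1%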